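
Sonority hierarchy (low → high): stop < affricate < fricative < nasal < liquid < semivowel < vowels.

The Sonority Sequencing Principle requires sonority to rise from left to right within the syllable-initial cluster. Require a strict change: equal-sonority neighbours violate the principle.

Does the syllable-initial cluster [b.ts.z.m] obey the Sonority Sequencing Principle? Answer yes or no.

/b/ — stop, sonority 1.
/ts/ — affricate, sonority 2.
/z/ — fricative, sonority 3.
/m/ — nasal, sonority 4.
The profile 1-2-3-4 strictly rises, so the syllable-initial cluster satisfies the SSP.

yes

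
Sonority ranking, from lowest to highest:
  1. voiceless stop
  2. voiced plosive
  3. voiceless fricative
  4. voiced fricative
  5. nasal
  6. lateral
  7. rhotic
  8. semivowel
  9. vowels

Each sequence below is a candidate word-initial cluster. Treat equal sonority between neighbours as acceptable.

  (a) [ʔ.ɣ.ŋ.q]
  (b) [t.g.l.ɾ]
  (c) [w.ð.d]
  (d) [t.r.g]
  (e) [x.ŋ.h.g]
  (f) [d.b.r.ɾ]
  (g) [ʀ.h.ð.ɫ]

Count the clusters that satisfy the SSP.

(a) [ʔ.ɣ.ŋ.q]: profile 1-4-5-1 — violates.
(b) [t.g.l.ɾ]: profile 1-2-6-7 — obeys.
(c) [w.ð.d]: profile 8-4-2 — violates.
(d) [t.r.g]: profile 1-7-2 — violates.
(e) [x.ŋ.h.g]: profile 3-5-3-2 — violates.
(f) [d.b.r.ɾ]: profile 2-2-7-7 — obeys.
(g) [ʀ.h.ð.ɫ]: profile 7-3-4-6 — violates.

2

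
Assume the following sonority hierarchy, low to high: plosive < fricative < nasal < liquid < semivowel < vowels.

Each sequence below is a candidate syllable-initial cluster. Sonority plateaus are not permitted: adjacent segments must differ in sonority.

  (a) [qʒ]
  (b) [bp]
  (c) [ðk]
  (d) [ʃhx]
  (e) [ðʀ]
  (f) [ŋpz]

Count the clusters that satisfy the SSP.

(a) [qʒ]: profile 1-2 — obeys.
(b) [bp]: profile 1-1 — violates.
(c) [ðk]: profile 2-1 — violates.
(d) [ʃhx]: profile 2-2-2 — violates.
(e) [ðʀ]: profile 2-4 — obeys.
(f) [ŋpz]: profile 3-1-2 — violates.

2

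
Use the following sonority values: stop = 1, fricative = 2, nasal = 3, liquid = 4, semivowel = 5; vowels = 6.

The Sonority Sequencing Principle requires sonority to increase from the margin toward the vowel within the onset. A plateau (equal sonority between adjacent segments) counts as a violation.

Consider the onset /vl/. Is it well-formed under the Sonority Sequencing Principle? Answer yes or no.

yes

/v/ — fricative, sonority 2.
/l/ — liquid, sonority 4.
The profile 2-4 strictly rises, so the onset satisfies the SSP.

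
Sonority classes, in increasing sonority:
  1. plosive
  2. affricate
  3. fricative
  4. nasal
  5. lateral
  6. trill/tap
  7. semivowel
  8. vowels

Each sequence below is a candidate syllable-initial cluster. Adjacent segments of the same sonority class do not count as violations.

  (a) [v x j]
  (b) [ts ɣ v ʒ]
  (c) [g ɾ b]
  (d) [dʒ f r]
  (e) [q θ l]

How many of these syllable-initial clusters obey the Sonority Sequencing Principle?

(a) 3-3-7 → obeys
(b) 2-3-3-3 → obeys
(c) 1-6-1 → violates
(d) 2-3-6 → obeys
(e) 1-3-5 → obeys

4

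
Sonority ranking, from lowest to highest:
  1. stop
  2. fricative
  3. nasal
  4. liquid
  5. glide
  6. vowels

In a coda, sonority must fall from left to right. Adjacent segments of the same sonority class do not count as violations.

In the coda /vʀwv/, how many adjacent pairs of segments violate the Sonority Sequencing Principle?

/v/ is a fricative (sonority 2).
/ʀ/ is a liquid (sonority 4).
/w/ is a glide (sonority 5).
/v/ is a fricative (sonority 2).
/v/→/ʀ/: 2→4 (does not fall) — violation.
/ʀ/→/w/: 4→5 (does not fall) — violation.
/w/→/v/: 5→2 (falls) — ok.

2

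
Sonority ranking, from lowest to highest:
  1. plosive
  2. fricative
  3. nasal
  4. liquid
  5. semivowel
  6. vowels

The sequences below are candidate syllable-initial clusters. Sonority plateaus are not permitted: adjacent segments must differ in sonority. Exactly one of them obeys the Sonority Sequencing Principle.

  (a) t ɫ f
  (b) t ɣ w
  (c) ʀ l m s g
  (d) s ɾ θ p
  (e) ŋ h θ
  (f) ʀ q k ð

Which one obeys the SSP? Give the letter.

b

(a) sonority 1-4-2: ill-formed.
(b) sonority 1-2-5: well-formed.
(c) sonority 4-4-3-2-1: ill-formed.
(d) sonority 2-4-2-1: ill-formed.
(e) sonority 3-2-2: ill-formed.
(f) sonority 4-1-1-2: ill-formed.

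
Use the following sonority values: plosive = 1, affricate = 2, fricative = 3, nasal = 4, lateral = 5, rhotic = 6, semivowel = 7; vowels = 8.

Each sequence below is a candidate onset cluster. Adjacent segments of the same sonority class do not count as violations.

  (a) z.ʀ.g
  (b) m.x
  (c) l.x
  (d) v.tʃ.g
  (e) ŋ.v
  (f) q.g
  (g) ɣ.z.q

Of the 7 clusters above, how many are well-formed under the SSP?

1

(a) sonority 3-6-1: ill-formed.
(b) sonority 4-3: ill-formed.
(c) sonority 5-3: ill-formed.
(d) sonority 3-2-1: ill-formed.
(e) sonority 4-3: ill-formed.
(f) sonority 1-1: well-formed.
(g) sonority 3-3-1: ill-formed.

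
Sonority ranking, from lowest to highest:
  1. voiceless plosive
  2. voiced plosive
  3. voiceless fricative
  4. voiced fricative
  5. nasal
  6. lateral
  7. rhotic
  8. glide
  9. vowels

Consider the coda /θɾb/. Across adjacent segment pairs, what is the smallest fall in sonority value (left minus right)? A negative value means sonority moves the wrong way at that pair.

/θ/: voiceless fricative = 3.
/ɾ/: rhotic = 7.
/b/: voiced plosive = 2.
/θ/→/ɾ/: change -4.
/ɾ/→/b/: change +5.
Minimum = -4.

-4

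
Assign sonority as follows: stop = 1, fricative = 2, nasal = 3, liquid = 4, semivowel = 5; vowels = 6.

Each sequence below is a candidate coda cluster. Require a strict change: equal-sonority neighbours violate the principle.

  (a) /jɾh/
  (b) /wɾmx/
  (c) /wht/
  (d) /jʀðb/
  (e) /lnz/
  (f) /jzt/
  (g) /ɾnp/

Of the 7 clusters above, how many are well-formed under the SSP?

(a) /jɾh/: profile 5-4-2 — obeys.
(b) /wɾmx/: profile 5-4-3-2 — obeys.
(c) /wht/: profile 5-2-1 — obeys.
(d) /jʀðb/: profile 5-4-2-1 — obeys.
(e) /lnz/: profile 4-3-2 — obeys.
(f) /jzt/: profile 5-2-1 — obeys.
(g) /ɾnp/: profile 4-3-1 — obeys.

7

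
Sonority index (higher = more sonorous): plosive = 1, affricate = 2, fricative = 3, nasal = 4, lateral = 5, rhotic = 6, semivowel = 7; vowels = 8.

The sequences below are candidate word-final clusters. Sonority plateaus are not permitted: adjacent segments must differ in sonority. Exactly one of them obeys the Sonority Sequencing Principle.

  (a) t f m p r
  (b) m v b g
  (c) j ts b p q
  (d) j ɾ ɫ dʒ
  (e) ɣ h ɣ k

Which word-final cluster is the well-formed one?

d

(a) t f m p r: profile 1-3-4-1-6 — violates.
(b) m v b g: profile 4-3-1-1 — violates.
(c) j ts b p q: profile 7-2-1-1-1 — violates.
(d) j ɾ ɫ dʒ: profile 7-6-5-2 — obeys.
(e) ɣ h ɣ k: profile 3-3-3-1 — violates.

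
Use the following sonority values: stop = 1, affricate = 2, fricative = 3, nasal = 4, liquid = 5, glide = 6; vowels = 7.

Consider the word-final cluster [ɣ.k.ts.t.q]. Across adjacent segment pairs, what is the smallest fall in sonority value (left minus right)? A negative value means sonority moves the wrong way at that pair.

-1

/ɣ/ — fricative, sonority 3.
/k/ — stop, sonority 1.
/ts/ — affricate, sonority 2.
/t/ — stop, sonority 1.
/q/ — stop, sonority 1.
/ɣ/→/k/: change +2.
/k/→/ts/: change -1.
/ts/→/t/: change +1.
/t/→/q/: change +0.
Minimum = -1.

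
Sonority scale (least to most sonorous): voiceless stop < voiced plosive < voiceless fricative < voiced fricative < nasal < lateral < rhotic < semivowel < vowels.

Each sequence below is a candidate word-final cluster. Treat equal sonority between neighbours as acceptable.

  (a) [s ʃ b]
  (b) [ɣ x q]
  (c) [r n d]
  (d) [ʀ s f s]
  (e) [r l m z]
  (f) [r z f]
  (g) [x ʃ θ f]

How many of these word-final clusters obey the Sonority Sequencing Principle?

(a) 3-3-2 → obeys
(b) 4-3-1 → obeys
(c) 7-5-2 → obeys
(d) 7-3-3-3 → obeys
(e) 7-6-5-4 → obeys
(f) 7-4-3 → obeys
(g) 3-3-3-3 → obeys

7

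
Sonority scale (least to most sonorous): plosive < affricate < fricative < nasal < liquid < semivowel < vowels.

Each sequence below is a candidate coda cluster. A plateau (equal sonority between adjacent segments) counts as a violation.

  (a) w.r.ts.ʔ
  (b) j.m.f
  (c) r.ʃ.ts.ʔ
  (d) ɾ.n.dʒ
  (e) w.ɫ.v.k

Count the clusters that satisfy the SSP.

5

(a) sonority 6-5-2-1: well-formed.
(b) sonority 6-4-3: well-formed.
(c) sonority 5-3-2-1: well-formed.
(d) sonority 5-4-2: well-formed.
(e) sonority 6-5-3-1: well-formed.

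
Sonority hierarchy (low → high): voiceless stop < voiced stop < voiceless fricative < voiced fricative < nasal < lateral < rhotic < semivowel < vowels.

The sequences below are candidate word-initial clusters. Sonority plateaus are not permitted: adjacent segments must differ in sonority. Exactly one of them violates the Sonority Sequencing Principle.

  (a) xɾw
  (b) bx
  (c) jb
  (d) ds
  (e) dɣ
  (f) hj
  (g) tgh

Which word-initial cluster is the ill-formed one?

(a) sonority 3-7-8: well-formed.
(b) sonority 2-3: well-formed.
(c) sonority 8-2: ill-formed.
(d) sonority 2-3: well-formed.
(e) sonority 2-4: well-formed.
(f) sonority 3-8: well-formed.
(g) sonority 1-2-3: well-formed.

c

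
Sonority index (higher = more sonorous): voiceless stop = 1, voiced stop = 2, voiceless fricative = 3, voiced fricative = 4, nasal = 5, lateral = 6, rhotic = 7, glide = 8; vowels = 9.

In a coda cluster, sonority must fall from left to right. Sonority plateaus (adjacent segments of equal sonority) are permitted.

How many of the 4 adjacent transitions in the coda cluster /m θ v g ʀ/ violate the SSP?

2

/m/: nasal = 5.
/θ/: voiceless fricative = 3.
/v/: voiced fricative = 4.
/g/: voiced stop = 2.
/ʀ/: rhotic = 7.
/m/→/θ/: 5→3 (falls) — ok.
/θ/→/v/: 3→4 (does not fall) — violation.
/v/→/g/: 4→2 (falls) — ok.
/g/→/ʀ/: 2→7 (does not fall) — violation.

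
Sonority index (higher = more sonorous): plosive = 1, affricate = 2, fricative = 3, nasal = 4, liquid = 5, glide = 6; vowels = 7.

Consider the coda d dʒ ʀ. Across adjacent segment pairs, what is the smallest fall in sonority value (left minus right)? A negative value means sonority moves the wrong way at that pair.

-3

/d/: plosive = 1.
/dʒ/: affricate = 2.
/ʀ/: liquid = 5.
/d/→/dʒ/: change -1.
/dʒ/→/ʀ/: change -3.
Minimum = -3.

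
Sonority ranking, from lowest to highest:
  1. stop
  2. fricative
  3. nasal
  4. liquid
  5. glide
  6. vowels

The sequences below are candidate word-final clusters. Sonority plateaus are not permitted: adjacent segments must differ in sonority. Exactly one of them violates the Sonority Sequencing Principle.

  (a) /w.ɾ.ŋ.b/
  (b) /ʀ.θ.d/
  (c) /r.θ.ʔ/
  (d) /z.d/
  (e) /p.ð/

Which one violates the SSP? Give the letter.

(a) sonority 5-4-3-1: well-formed.
(b) sonority 4-2-1: well-formed.
(c) sonority 4-2-1: well-formed.
(d) sonority 2-1: well-formed.
(e) sonority 1-2: ill-formed.

e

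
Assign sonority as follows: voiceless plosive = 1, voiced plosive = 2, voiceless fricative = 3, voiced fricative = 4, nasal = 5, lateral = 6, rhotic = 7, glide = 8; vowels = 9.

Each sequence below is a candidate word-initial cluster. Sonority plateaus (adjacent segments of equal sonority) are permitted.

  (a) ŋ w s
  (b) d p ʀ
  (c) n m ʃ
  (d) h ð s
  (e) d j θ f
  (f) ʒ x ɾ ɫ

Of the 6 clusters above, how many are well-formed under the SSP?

0

(a) 5-8-3 → violates
(b) 2-1-7 → violates
(c) 5-5-3 → violates
(d) 3-4-3 → violates
(e) 2-8-3-3 → violates
(f) 4-3-7-6 → violates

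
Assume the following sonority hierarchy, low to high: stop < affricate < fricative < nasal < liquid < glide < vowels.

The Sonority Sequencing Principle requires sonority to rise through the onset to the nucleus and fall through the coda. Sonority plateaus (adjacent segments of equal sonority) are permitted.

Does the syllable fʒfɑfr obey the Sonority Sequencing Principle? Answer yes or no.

Onset: /f/ is a fricative (sonority 3), /ʒ/ is a fricative (sonority 3), /f/ is a fricative (sonority 3); then the nucleus /ɑ/ (sonority 7).
Onset profile 3-3-3-7 — rises to the nucleus.
Coda: /f/ is a fricative (sonority 3), /r/ is a liquid (sonority 5).
Coda profile 7-3-5 — does not fall throughout.

no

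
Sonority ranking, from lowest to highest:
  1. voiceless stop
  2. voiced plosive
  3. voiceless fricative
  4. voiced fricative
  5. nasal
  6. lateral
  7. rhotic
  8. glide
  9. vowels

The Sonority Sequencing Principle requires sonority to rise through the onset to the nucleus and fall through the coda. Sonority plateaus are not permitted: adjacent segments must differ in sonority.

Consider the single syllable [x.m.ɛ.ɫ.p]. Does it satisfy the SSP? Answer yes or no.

yes

Onset: /x/ is a voiceless fricative (sonority 3), /m/ is a nasal (sonority 5); then the nucleus /ɛ/ (sonority 9).
Onset profile 3-5-9 — rises to the nucleus.
Coda: /ɫ/ is a lateral (sonority 6), /p/ is a voiceless stop (sonority 1).
Coda profile 9-6-1 — falls from the nucleus.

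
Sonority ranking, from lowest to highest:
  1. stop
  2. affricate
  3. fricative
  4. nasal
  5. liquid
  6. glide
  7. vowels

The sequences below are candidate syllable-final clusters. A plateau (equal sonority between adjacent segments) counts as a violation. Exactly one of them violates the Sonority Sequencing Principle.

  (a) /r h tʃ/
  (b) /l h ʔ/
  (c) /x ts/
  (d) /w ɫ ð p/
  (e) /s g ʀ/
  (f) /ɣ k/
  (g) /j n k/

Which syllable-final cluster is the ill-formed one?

(a) sonority 5-3-2: well-formed.
(b) sonority 5-3-1: well-formed.
(c) sonority 3-2: well-formed.
(d) sonority 6-5-3-1: well-formed.
(e) sonority 3-1-5: ill-formed.
(f) sonority 3-1: well-formed.
(g) sonority 6-4-1: well-formed.

e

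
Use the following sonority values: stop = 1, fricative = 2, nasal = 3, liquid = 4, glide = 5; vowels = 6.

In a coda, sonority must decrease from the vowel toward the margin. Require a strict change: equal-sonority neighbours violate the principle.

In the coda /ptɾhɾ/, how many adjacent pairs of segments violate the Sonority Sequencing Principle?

3

/p/ — stop, sonority 1.
/t/ — stop, sonority 1.
/ɾ/ — liquid, sonority 4.
/h/ — fricative, sonority 2.
/ɾ/ — liquid, sonority 4.
/p/→/t/: 1→1 (plateau) — violation.
/t/→/ɾ/: 1→4 (does not fall) — violation.
/ɾ/→/h/: 4→2 (falls) — ok.
/h/→/ɾ/: 2→4 (does not fall) — violation.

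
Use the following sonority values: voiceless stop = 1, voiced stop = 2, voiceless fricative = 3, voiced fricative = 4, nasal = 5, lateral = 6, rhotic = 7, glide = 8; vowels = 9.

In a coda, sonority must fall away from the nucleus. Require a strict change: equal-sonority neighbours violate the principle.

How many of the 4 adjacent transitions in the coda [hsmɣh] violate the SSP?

/h/ — voiceless fricative, sonority 3.
/s/ — voiceless fricative, sonority 3.
/m/ — nasal, sonority 5.
/ɣ/ — voiced fricative, sonority 4.
/h/ — voiceless fricative, sonority 3.
/h/→/s/: 3→3 (plateau) — violation.
/s/→/m/: 3→5 (does not fall) — violation.
/m/→/ɣ/: 5→4 (falls) — ok.
/ɣ/→/h/: 4→3 (falls) — ok.

2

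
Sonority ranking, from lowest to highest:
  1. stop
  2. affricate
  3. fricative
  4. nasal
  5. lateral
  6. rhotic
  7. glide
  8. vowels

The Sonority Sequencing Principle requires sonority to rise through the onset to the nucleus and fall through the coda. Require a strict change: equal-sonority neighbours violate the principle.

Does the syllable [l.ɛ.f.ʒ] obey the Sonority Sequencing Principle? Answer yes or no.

no

Onset: /l/ is a lateral (sonority 5); then the nucleus /ɛ/ (sonority 8).
Onset profile 5-8 — rises to the nucleus.
Coda: /f/ is a fricative (sonority 3), /ʒ/ is a fricative (sonority 3).
Coda profile 8-3-3 — does not strictly fall throughout.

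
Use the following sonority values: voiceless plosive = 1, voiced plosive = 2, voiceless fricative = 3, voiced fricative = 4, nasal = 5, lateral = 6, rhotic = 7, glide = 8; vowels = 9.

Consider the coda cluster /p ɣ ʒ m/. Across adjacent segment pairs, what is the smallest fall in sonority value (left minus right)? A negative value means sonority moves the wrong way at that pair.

-3

/p/ is a voiceless plosive (sonority 1).
/ɣ/ is a voiced fricative (sonority 4).
/ʒ/ is a voiced fricative (sonority 4).
/m/ is a nasal (sonority 5).
/p/→/ɣ/: change -3.
/ɣ/→/ʒ/: change +0.
/ʒ/→/m/: change -1.
Minimum = -3.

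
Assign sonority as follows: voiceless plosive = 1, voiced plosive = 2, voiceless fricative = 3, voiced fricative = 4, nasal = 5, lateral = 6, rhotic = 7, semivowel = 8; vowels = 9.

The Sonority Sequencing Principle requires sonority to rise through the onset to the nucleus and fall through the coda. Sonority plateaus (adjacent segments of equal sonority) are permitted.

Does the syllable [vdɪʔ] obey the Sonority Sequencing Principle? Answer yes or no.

Onset: /v/ is a voiced fricative (sonority 4), /d/ is a voiced plosive (sonority 2); then the nucleus /ɪ/ (sonority 9).
Onset profile 4-2-9 — does not rise throughout.
Coda: /ʔ/ is a voiceless plosive (sonority 1).
Coda profile 9-1 — falls from the nucleus.

no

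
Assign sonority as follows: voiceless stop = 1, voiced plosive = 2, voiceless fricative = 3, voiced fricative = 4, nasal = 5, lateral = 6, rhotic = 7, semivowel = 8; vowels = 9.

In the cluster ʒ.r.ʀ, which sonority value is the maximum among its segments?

/ʒ/ is a voiced fricative (sonority 4).
/r/ is a rhotic (sonority 7).
/ʀ/ is a rhotic (sonority 7).
The maximum is 7.

7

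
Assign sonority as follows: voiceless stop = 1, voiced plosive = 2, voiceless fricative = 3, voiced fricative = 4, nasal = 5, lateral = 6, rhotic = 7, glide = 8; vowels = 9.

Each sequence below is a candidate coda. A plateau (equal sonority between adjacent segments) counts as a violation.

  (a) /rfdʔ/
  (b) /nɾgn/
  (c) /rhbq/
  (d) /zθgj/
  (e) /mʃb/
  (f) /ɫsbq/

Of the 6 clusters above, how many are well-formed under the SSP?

(a) sonority 7-3-2-1: well-formed.
(b) sonority 5-7-2-5: ill-formed.
(c) sonority 7-3-2-1: well-formed.
(d) sonority 4-3-2-8: ill-formed.
(e) sonority 5-3-2: well-formed.
(f) sonority 6-3-2-1: well-formed.

4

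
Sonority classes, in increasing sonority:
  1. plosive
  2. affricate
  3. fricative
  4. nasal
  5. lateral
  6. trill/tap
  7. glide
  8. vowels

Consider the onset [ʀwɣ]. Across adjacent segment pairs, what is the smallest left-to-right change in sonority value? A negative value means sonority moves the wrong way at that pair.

-4

/ʀ/ is a trill/tap (sonority 6).
/w/ is a glide (sonority 7).
/ɣ/ is a fricative (sonority 3).
/ʀ/→/w/: change +1.
/w/→/ɣ/: change -4.
Minimum = -4.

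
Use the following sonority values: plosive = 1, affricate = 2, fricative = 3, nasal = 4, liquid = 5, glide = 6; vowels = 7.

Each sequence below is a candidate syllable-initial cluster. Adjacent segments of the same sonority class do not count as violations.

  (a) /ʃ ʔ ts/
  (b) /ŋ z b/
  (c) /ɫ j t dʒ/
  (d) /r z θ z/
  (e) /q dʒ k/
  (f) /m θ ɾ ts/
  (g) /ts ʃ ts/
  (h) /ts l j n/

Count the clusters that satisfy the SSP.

0

(a) 3-1-2 → violates
(b) 4-3-1 → violates
(c) 5-6-1-2 → violates
(d) 5-3-3-3 → violates
(e) 1-2-1 → violates
(f) 4-3-5-2 → violates
(g) 2-3-2 → violates
(h) 2-5-6-4 → violates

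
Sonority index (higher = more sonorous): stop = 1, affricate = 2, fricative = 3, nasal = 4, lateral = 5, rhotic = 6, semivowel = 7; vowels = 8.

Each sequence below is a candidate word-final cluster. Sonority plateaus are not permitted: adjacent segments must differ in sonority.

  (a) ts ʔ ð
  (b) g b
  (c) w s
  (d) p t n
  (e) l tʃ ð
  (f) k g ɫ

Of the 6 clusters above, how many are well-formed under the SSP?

1

(a) 2-1-3 → violates
(b) 1-1 → violates
(c) 7-3 → obeys
(d) 1-1-4 → violates
(e) 5-2-3 → violates
(f) 1-1-5 → violates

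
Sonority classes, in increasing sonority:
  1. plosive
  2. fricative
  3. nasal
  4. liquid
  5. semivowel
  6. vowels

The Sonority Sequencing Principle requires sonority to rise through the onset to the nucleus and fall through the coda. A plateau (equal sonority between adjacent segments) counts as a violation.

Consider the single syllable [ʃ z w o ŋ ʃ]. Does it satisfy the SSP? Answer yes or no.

Onset: /ʃ/ is a fricative (sonority 2), /z/ is a fricative (sonority 2), /w/ is a semivowel (sonority 5); then the nucleus /o/ (sonority 6).
Onset profile 2-2-5-6 — does not strictly rise throughout.
Coda: /ŋ/ is a nasal (sonority 3), /ʃ/ is a fricative (sonority 2).
Coda profile 6-3-2 — falls from the nucleus.

no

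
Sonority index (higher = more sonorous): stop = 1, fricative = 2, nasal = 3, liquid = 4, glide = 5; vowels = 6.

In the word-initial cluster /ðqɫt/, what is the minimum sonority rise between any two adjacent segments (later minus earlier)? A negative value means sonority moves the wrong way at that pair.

-3

/ð/ — fricative, sonority 2.
/q/ — stop, sonority 1.
/ɫ/ — liquid, sonority 4.
/t/ — stop, sonority 1.
/ð/→/q/: change -1.
/q/→/ɫ/: change +3.
/ɫ/→/t/: change -3.
Minimum = -3.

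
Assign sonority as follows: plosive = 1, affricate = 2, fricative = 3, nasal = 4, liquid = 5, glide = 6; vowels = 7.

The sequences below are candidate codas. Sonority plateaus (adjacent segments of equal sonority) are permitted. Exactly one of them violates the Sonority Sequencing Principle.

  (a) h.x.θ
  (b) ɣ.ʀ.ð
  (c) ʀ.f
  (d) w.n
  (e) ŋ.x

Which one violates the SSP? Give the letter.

b

(a) sonority 3-3-3: well-formed.
(b) sonority 3-5-3: ill-formed.
(c) sonority 5-3: well-formed.
(d) sonority 6-4: well-formed.
(e) sonority 4-3: well-formed.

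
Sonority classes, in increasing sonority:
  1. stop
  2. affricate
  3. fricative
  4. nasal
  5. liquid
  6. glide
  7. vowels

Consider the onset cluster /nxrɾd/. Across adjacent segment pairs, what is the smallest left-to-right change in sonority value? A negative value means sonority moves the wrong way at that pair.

/n/: nasal = 4.
/x/: fricative = 3.
/r/: liquid = 5.
/ɾ/: liquid = 5.
/d/: stop = 1.
/n/→/x/: change -1.
/x/→/r/: change +2.
/r/→/ɾ/: change +0.
/ɾ/→/d/: change -4.
Minimum = -4.

-4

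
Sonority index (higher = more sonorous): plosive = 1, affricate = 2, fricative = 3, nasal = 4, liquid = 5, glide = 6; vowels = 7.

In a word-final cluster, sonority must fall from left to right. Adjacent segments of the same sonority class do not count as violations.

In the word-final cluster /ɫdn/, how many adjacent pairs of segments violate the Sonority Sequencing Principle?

1

/ɫ/: liquid = 5.
/d/: plosive = 1.
/n/: nasal = 4.
/ɫ/→/d/: 5→1 (falls) — ok.
/d/→/n/: 1→4 (does not fall) — violation.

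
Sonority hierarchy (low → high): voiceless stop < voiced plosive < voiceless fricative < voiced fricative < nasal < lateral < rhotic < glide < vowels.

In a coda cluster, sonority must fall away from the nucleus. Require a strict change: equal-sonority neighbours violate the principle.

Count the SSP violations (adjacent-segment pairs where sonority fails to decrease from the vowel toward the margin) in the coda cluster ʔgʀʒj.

3

/ʔ/: voiceless stop = 1.
/g/: voiced plosive = 2.
/ʀ/: rhotic = 7.
/ʒ/: voiced fricative = 4.
/j/: glide = 8.
/ʔ/→/g/: 1→2 (does not fall) — violation.
/g/→/ʀ/: 2→7 (does not fall) — violation.
/ʀ/→/ʒ/: 7→4 (falls) — ok.
/ʒ/→/j/: 4→8 (does not fall) — violation.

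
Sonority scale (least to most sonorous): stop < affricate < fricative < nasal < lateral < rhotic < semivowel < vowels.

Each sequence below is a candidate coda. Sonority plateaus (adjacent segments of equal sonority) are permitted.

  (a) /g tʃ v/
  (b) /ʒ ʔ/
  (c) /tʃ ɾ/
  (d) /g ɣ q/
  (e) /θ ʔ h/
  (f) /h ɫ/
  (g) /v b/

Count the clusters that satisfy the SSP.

(a) /g tʃ v/: profile 1-2-3 — violates.
(b) /ʒ ʔ/: profile 3-1 — obeys.
(c) /tʃ ɾ/: profile 2-6 — violates.
(d) /g ɣ q/: profile 1-3-1 — violates.
(e) /θ ʔ h/: profile 3-1-3 — violates.
(f) /h ɫ/: profile 3-5 — violates.
(g) /v b/: profile 3-1 — obeys.

2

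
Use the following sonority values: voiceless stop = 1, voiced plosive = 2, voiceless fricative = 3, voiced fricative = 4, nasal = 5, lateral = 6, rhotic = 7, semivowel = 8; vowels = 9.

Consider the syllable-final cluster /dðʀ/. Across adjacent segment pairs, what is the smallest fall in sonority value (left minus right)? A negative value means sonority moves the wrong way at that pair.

/d/ is a voiced plosive (sonority 2).
/ð/ is a voiced fricative (sonority 4).
/ʀ/ is a rhotic (sonority 7).
/d/→/ð/: change -2.
/ð/→/ʀ/: change -3.
Minimum = -3.

-3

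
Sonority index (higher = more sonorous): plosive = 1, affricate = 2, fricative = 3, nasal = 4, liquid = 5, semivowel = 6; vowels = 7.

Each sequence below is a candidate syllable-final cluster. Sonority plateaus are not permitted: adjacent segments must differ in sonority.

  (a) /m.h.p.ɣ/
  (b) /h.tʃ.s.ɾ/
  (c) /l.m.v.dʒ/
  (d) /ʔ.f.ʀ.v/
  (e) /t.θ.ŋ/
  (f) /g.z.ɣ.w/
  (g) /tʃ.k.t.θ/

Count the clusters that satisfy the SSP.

1

(a) sonority 4-3-1-3: ill-formed.
(b) sonority 3-2-3-5: ill-formed.
(c) sonority 5-4-3-2: well-formed.
(d) sonority 1-3-5-3: ill-formed.
(e) sonority 1-3-4: ill-formed.
(f) sonority 1-3-3-6: ill-formed.
(g) sonority 2-1-1-3: ill-formed.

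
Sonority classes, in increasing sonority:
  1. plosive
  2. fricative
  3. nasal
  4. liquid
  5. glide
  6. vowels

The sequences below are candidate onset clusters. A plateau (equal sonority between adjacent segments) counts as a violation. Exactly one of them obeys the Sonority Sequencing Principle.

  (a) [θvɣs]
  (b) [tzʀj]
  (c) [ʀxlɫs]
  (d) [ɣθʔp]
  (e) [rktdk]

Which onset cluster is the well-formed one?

(a) 2-2-2-2 → violates
(b) 1-2-4-5 → obeys
(c) 4-2-4-4-2 → violates
(d) 2-2-1-1 → violates
(e) 4-1-1-1-1 → violates

b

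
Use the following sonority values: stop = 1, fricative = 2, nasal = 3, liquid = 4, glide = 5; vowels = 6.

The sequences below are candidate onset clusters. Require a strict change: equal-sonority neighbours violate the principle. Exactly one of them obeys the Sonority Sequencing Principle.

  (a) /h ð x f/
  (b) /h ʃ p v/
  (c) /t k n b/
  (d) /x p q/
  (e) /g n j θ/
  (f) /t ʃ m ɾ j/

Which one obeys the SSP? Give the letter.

(a) sonority 2-2-2-2: ill-formed.
(b) sonority 2-2-1-2: ill-formed.
(c) sonority 1-1-3-1: ill-formed.
(d) sonority 2-1-1: ill-formed.
(e) sonority 1-3-5-2: ill-formed.
(f) sonority 1-2-3-4-5: well-formed.

f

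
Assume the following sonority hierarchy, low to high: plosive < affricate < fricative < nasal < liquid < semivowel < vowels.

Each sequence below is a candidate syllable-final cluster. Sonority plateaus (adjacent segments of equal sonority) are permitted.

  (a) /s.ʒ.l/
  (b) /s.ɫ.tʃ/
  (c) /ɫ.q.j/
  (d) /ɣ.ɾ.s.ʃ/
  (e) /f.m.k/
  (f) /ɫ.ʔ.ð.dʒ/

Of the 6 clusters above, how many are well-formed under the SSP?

(a) 3-3-5 → violates
(b) 3-5-2 → violates
(c) 5-1-6 → violates
(d) 3-5-3-3 → violates
(e) 3-4-1 → violates
(f) 5-1-3-2 → violates

0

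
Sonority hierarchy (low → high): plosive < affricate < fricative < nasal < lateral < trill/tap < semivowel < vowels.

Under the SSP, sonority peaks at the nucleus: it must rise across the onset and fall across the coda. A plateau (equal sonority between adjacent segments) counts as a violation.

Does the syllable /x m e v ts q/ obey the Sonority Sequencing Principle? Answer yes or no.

Onset: /x/ is a fricative (sonority 3), /m/ is a nasal (sonority 4); then the nucleus /e/ (sonority 8).
Onset profile 3-4-8 — rises to the nucleus.
Coda: /v/ is a fricative (sonority 3), /ts/ is an affricate (sonority 2), /q/ is a plosive (sonority 1).
Coda profile 8-3-2-1 — falls from the nucleus.

yes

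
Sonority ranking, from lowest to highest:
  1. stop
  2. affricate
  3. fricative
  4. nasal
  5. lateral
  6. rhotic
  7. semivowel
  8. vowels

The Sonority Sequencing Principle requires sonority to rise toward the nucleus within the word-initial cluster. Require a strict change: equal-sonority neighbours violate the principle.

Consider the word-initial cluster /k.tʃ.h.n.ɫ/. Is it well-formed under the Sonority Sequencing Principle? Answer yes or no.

/k/: stop = 1.
/tʃ/: affricate = 2.
/h/: fricative = 3.
/n/: nasal = 4.
/ɫ/: lateral = 5.
The profile 1-2-3-4-5 strictly rises, so the word-initial cluster satisfies the SSP.

yes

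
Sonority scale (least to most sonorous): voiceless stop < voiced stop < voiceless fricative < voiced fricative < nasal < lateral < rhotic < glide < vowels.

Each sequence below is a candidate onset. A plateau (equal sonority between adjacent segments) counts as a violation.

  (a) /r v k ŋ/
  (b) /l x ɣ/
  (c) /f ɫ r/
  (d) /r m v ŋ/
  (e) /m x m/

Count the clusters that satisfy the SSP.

(a) sonority 7-4-1-5: ill-formed.
(b) sonority 6-3-4: ill-formed.
(c) sonority 3-6-7: well-formed.
(d) sonority 7-5-4-5: ill-formed.
(e) sonority 5-3-5: ill-formed.

1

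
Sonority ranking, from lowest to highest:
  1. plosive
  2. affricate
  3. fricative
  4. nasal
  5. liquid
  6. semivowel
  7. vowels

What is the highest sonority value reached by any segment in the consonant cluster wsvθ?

/w/ — semivowel, sonority 6.
/s/ — fricative, sonority 3.
/v/ — fricative, sonority 3.
/θ/ — fricative, sonority 3.
The maximum is 6.

6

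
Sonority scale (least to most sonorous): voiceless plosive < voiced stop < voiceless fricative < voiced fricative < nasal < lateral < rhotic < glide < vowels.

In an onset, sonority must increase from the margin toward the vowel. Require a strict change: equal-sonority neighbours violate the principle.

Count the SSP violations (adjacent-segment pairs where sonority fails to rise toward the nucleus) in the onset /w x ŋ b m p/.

3

/w/: glide = 8.
/x/: voiceless fricative = 3.
/ŋ/: nasal = 5.
/b/: voiced stop = 2.
/m/: nasal = 5.
/p/: voiceless plosive = 1.
/w/→/x/: 8→3 (does not rise) — violation.
/x/→/ŋ/: 3→5 (rises) — ok.
/ŋ/→/b/: 5→2 (does not rise) — violation.
/b/→/m/: 2→5 (rises) — ok.
/m/→/p/: 5→1 (does not rise) — violation.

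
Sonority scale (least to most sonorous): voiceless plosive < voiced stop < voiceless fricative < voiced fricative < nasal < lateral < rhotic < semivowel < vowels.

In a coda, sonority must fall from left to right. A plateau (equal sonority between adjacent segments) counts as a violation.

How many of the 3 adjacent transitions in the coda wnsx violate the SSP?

/w/: semivowel = 8.
/n/: nasal = 5.
/s/: voiceless fricative = 3.
/x/: voiceless fricative = 3.
/w/→/n/: 8→5 (falls) — ok.
/n/→/s/: 5→3 (falls) — ok.
/s/→/x/: 3→3 (plateau) — violation.

1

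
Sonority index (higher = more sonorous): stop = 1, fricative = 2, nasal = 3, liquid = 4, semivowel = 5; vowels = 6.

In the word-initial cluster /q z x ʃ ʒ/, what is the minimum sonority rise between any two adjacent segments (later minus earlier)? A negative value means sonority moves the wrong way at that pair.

/q/ — stop, sonority 1.
/z/ — fricative, sonority 2.
/x/ — fricative, sonority 2.
/ʃ/ — fricative, sonority 2.
/ʒ/ — fricative, sonority 2.
/q/→/z/: change +1.
/z/→/x/: change +0.
/x/→/ʃ/: change +0.
/ʃ/→/ʒ/: change +0.
Minimum = 0.

0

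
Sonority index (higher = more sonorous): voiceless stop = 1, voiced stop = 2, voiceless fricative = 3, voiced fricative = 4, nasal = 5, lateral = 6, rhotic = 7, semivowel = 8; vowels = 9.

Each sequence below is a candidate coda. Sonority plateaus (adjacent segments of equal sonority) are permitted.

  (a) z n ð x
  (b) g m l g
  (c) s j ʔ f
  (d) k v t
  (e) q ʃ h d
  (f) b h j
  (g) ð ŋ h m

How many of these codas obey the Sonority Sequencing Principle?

0

(a) z n ð x: profile 4-5-4-3 — violates.
(b) g m l g: profile 2-5-6-2 — violates.
(c) s j ʔ f: profile 3-8-1-3 — violates.
(d) k v t: profile 1-4-1 — violates.
(e) q ʃ h d: profile 1-3-3-2 — violates.
(f) b h j: profile 2-3-8 — violates.
(g) ð ŋ h m: profile 4-5-3-5 — violates.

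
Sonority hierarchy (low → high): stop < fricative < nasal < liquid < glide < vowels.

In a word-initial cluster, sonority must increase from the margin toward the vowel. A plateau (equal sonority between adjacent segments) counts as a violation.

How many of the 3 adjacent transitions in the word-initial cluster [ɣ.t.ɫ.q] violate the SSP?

/ɣ/ — fricative, sonority 2.
/t/ — stop, sonority 1.
/ɫ/ — liquid, sonority 4.
/q/ — stop, sonority 1.
/ɣ/→/t/: 2→1 (does not rise) — violation.
/t/→/ɫ/: 1→4 (rises) — ok.
/ɫ/→/q/: 4→1 (does not rise) — violation.

2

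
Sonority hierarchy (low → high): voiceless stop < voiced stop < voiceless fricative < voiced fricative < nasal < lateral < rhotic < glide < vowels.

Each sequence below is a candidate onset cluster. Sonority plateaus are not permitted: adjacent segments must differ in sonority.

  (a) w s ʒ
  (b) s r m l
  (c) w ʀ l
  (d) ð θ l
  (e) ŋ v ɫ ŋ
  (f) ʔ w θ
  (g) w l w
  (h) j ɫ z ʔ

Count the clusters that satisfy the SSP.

0

(a) 8-3-4 → violates
(b) 3-7-5-6 → violates
(c) 8-7-6 → violates
(d) 4-3-6 → violates
(e) 5-4-6-5 → violates
(f) 1-8-3 → violates
(g) 8-6-8 → violates
(h) 8-6-4-1 → violates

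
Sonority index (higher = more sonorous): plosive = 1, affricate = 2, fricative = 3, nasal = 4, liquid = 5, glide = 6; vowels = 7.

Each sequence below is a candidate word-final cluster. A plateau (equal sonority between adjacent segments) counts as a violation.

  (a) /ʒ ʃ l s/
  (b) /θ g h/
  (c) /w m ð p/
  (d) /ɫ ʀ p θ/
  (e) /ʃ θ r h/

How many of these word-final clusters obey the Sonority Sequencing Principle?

(a) /ʒ ʃ l s/: profile 3-3-5-3 — violates.
(b) /θ g h/: profile 3-1-3 — violates.
(c) /w m ð p/: profile 6-4-3-1 — obeys.
(d) /ɫ ʀ p θ/: profile 5-5-1-3 — violates.
(e) /ʃ θ r h/: profile 3-3-5-3 — violates.

1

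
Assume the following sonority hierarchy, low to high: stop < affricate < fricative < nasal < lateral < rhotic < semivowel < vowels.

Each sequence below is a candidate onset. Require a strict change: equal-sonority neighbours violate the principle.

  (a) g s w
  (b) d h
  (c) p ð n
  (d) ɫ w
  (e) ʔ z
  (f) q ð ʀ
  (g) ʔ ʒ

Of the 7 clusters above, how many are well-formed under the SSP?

(a) sonority 1-3-7: well-formed.
(b) sonority 1-3: well-formed.
(c) sonority 1-3-4: well-formed.
(d) sonority 5-7: well-formed.
(e) sonority 1-3: well-formed.
(f) sonority 1-3-6: well-formed.
(g) sonority 1-3: well-formed.

7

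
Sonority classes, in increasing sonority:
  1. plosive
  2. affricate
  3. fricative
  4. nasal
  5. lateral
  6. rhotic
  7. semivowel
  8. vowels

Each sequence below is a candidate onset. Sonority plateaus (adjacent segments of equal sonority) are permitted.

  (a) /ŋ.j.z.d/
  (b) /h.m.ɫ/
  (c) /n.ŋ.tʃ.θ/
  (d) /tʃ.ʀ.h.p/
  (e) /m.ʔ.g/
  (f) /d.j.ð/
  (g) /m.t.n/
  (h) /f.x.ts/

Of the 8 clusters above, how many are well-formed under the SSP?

1

(a) sonority 4-7-3-1: ill-formed.
(b) sonority 3-4-5: well-formed.
(c) sonority 4-4-2-3: ill-formed.
(d) sonority 2-6-3-1: ill-formed.
(e) sonority 4-1-1: ill-formed.
(f) sonority 1-7-3: ill-formed.
(g) sonority 4-1-4: ill-formed.
(h) sonority 3-3-2: ill-formed.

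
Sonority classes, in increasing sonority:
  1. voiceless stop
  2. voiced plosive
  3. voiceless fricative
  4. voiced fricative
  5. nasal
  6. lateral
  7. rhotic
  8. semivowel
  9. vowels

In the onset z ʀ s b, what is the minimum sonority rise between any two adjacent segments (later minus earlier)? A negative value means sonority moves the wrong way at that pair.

/z/: voiced fricative = 4.
/ʀ/: rhotic = 7.
/s/: voiceless fricative = 3.
/b/: voiced plosive = 2.
/z/→/ʀ/: change +3.
/ʀ/→/s/: change -4.
/s/→/b/: change -1.
Minimum = -4.

-4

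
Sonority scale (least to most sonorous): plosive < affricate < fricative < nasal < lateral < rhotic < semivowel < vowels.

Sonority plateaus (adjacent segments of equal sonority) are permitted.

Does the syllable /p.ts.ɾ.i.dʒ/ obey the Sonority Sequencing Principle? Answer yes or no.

Onset: /p/ is a plosive (sonority 1), /ts/ is an affricate (sonority 2), /ɾ/ is a rhotic (sonority 6); then the nucleus /i/ (sonority 8).
Onset profile 1-2-6-8 — rises to the nucleus.
Coda: /dʒ/ is an affricate (sonority 2).
Coda profile 8-2 — falls from the nucleus.

yes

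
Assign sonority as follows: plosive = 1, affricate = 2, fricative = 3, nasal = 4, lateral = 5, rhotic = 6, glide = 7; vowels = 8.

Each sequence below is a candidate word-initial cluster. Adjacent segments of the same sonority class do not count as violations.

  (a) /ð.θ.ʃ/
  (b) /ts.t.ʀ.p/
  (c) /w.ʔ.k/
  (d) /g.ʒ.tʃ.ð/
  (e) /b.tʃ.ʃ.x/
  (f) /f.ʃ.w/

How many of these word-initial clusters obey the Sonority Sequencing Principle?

3

(a) /ð.θ.ʃ/: profile 3-3-3 — obeys.
(b) /ts.t.ʀ.p/: profile 2-1-6-1 — violates.
(c) /w.ʔ.k/: profile 7-1-1 — violates.
(d) /g.ʒ.tʃ.ð/: profile 1-3-2-3 — violates.
(e) /b.tʃ.ʃ.x/: profile 1-2-3-3 — obeys.
(f) /f.ʃ.w/: profile 3-3-7 — obeys.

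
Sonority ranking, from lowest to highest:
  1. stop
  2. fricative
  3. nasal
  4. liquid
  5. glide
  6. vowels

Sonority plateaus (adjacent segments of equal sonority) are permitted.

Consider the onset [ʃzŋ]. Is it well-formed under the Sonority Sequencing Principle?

/ʃ/ is a fricative (sonority 2).
/z/ is a fricative (sonority 2).
/ŋ/ is a nasal (sonority 3).
The profile 2-2-3 is non-decreasing (plateaus allowed), so the onset satisfies the SSP.

yes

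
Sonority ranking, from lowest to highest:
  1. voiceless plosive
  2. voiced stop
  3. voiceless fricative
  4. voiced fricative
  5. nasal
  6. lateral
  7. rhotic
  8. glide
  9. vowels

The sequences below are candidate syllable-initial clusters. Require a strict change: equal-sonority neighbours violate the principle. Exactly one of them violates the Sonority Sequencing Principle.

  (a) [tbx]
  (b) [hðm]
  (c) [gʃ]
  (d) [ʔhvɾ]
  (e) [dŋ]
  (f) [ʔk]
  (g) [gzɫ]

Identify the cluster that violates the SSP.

f

(a) sonority 1-2-3: well-formed.
(b) sonority 3-4-5: well-formed.
(c) sonority 2-3: well-formed.
(d) sonority 1-3-4-7: well-formed.
(e) sonority 2-5: well-formed.
(f) sonority 1-1: ill-formed.
(g) sonority 2-4-6: well-formed.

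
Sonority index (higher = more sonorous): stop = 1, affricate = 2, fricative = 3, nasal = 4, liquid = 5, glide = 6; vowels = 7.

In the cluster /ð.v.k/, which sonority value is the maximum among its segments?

3

/ð/: fricative = 3.
/v/: fricative = 3.
/k/: stop = 1.
The maximum is 3.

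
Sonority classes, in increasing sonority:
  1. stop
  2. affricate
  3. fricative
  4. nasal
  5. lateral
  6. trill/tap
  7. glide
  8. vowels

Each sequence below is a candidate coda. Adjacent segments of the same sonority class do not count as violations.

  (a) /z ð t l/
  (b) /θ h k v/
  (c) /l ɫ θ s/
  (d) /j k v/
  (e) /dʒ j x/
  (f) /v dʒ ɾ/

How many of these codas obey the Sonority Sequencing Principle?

(a) /z ð t l/: profile 3-3-1-5 — violates.
(b) /θ h k v/: profile 3-3-1-3 — violates.
(c) /l ɫ θ s/: profile 5-5-3-3 — obeys.
(d) /j k v/: profile 7-1-3 — violates.
(e) /dʒ j x/: profile 2-7-3 — violates.
(f) /v dʒ ɾ/: profile 3-2-6 — violates.

1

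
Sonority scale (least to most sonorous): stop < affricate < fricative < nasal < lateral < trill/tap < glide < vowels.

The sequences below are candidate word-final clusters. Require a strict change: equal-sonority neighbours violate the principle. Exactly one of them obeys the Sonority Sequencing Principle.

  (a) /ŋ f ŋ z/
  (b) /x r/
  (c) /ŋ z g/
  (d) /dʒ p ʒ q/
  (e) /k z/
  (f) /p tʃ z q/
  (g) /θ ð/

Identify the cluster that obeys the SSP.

c

(a) /ŋ f ŋ z/: profile 4-3-4-3 — violates.
(b) /x r/: profile 3-6 — violates.
(c) /ŋ z g/: profile 4-3-1 — obeys.
(d) /dʒ p ʒ q/: profile 2-1-3-1 — violates.
(e) /k z/: profile 1-3 — violates.
(f) /p tʃ z q/: profile 1-2-3-1 — violates.
(g) /θ ð/: profile 3-3 — violates.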